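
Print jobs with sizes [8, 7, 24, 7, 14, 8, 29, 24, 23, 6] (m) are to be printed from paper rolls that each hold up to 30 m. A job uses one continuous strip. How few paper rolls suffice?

Total = 29 + 24 + 24 + 23 + 14 + 8 + 8 + 7 + 7 + 6 = 150 m.
Lower bound: ⌈150/30⌉ = 5 paper rolls.
A packing using 6 paper rolls:
  roll 1: 29 = 29
  roll 2: 24 + 6 = 30
  roll 3: 24 = 24
  roll 4: 23 + 7 = 30
  roll 5: 14 + 8 + 8 = 30
  roll 6: 7 = 7
No arrangement into 5 paper rolls stays within capacity, so 6 is optimal.

6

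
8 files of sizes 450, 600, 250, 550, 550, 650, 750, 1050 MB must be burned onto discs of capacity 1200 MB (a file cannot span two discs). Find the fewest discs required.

Total = 1050 + 750 + 650 + 600 + 550 + 550 + 450 + 250 = 4850 MB.
Lower bound: ⌈4850/1200⌉ = 5 discs.
A packing using 5 discs:
  disc 1: 1050 = 1050
  disc 2: 750 + 450 = 1200
  disc 3: 650 + 550 = 1200
  disc 4: 600 + 550 = 1150
  disc 5: 250 = 250
This matches the lower bound, so 5 is optimal.

5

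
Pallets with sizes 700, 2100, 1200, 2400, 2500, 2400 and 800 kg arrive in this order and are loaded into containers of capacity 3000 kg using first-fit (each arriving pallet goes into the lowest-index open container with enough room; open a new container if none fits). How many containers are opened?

  700 → container 1 (new)  [load 700/3000]
  2100 → container 1  [load 2800/3000]
  1200 → container 2 (new)  [load 1200/3000]
  2400 → container 3 (new)  [load 2400/3000]
  2500 → container 4 (new)  [load 2500/3000]
  2400 → container 5 (new)  [load 2400/3000]
  800 → container 2  [load 2000/3000]
5 containers opened.

5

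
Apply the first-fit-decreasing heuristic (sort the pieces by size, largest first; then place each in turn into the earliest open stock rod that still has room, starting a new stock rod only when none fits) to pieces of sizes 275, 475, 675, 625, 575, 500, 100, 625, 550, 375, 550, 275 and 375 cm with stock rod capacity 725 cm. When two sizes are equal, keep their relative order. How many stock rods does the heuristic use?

Sorted descending: 675, 625, 625, 575, 550, 550, 500, 475, 375, 375, 275, 275, 100.
  675 → stock rod 1 (new)  [load 675/725]
  625 → stock rod 2 (new)  [load 625/725]
  625 → stock rod 3 (new)  [load 625/725]
  575 → stock rod 4 (new)  [load 575/725]
  550 → stock rod 5 (new)  [load 550/725]
  550 → stock rod 6 (new)  [load 550/725]
  500 → stock rod 7 (new)  [load 500/725]
  475 → stock rod 8 (new)  [load 475/725]
  375 → stock rod 9 (new)  [load 375/725]
  375 → stock rod 10 (new)  [load 375/725]
  275 → stock rod 9  [load 650/725]
  275 → stock rod 10  [load 650/725]
  100 → stock rod 2  [load 725/725]
10 stock rods opened.

10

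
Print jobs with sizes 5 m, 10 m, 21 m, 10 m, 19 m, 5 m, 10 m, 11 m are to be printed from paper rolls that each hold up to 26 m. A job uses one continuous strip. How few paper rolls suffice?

Total = 21 + 19 + 11 + 10 + 10 + 10 + 5 + 5 = 91 m.
Lower bound: ⌈91/26⌉ = 4 paper rolls.
A packing using 4 paper rolls:
  roll 1: 21 + 5 = 26
  roll 2: 19 + 5 = 24
  roll 3: 11 + 10 = 21
  roll 4: 10 + 10 = 20
This matches the lower bound, so 4 is optimal.

4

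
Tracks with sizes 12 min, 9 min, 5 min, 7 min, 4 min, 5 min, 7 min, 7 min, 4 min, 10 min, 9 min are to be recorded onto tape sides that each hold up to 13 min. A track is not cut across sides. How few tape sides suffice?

7

Total = 12 + 10 + 9 + 9 + 7 + 7 + 7 + 5 + 5 + 4 + 4 = 79 min.
Lower bound: ⌈79/13⌉ = 7 tape sides.
A packing using 7 tape sides:
  side 1: 12 = 12
  side 2: 10 = 10
  side 3: 9 + 4 = 13
  side 4: 9 + 4 = 13
  side 5: 7 + 5 = 12
  side 6: 7 + 5 = 12
  side 7: 7 = 7
This matches the lower bound, so 7 is optimal.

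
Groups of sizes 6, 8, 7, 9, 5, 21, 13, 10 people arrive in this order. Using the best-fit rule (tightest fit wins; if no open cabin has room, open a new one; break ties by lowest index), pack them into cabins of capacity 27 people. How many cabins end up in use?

  6 → cabin 1 (new)  [load 6/27]
  8 → cabin 1  [load 14/27]
  7 → cabin 1  [load 21/27]
  9 → cabin 2 (new)  [load 9/27]
  5 → cabin 1  [load 26/27]
  21 → cabin 3 (new)  [load 21/27]
  13 → cabin 2  [load 22/27]
  10 → cabin 4 (new)  [load 10/27]
4 cabins opened.

4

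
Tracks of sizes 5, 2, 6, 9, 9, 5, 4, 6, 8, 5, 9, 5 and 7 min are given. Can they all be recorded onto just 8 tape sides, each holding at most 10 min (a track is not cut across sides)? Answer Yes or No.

Total = 80 min; ⌈80/10⌉ = 8.
The bound of 8 does not rule out 8, but exhaustive search shows no assignment into 8 tape sides of capacity 10 min exists — the minimum is 9.

No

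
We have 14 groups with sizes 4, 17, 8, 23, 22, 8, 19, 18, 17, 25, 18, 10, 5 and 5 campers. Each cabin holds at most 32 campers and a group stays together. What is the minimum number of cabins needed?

Total = 25 + 23 + 22 + 19 + 18 + 18 + 17 + 17 + 10 + 8 + 8 + 5 + 5 + 4 = 199 campers.
Lower bound: ⌈199/32⌉ = 7 cabins.
Also, 8 groups each exceed 16 campers, and no two of those can share a cabin, so at least 8 cabins are needed.
A packing using 8 cabins:
  cabin 1: 25 + 5 = 30
  cabin 2: 23 + 8 = 31
  cabin 3: 22 + 10 = 32
  cabin 4: 19 + 8 + 5 = 32
  cabin 5: 18 + 4 = 22
  cabin 6: 18 = 18
  cabin 7: 17 = 17
  cabin 8: 17 = 17
This matches the lower bound, so 8 is optimal.

8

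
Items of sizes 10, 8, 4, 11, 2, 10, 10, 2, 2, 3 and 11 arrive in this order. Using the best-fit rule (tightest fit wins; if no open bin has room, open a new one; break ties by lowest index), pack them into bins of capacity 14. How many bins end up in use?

6

  10 → bin 1 (new)  [load 10/14]
  8 → bin 2 (new)  [load 8/14]
  4 → bin 1  [load 14/14]
  11 → bin 3 (new)  [load 11/14]
  2 → bin 3  [load 13/14]
  10 → bin 4 (new)  [load 10/14]
  10 → bin 5 (new)  [load 10/14]
  2 → bin 4  [load 12/14]
  2 → bin 4  [load 14/14]
  3 → bin 5  [load 13/14]
  11 → bin 6 (new)  [load 11/14]
6 bins opened.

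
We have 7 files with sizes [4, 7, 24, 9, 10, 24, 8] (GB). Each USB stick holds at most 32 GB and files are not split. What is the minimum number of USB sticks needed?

Total = 24 + 24 + 10 + 9 + 8 + 7 + 4 = 86 GB.
Lower bound: ⌈86/32⌉ = 3 USB sticks.
A packing using 3 USB sticks:
  USB stick 1: 24 + 8 = 32
  USB stick 2: 24 + 7 = 31
  USB stick 3: 10 + 9 + 4 = 23
This matches the lower bound, so 3 is optimal.

3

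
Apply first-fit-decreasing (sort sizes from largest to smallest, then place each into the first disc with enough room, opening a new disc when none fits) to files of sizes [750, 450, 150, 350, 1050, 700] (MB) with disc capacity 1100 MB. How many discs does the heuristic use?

4

Sorted descending: 1050, 750, 700, 450, 350, 150.
  1050 → disc 1 (new)  [load 1050/1100]
  750 → disc 2 (new)  [load 750/1100]
  700 → disc 3 (new)  [load 700/1100]
  450 → disc 4 (new)  [load 450/1100]
  350 → disc 2  [load 1100/1100]
  150 → disc 3  [load 850/1100]
4 discs opened.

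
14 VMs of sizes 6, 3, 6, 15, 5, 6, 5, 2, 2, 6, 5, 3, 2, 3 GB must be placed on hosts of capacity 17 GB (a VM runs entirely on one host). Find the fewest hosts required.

Total = 15 + 6 + 6 + 6 + 6 + 5 + 5 + 5 + 3 + 3 + 3 + 2 + 2 + 2 = 69 GB.
Lower bound: ⌈69/17⌉ = 5 hosts.
A packing using 5 hosts:
  host 1: 15 + 2 = 17
  host 2: 6 + 6 + 5 = 17
  host 3: 6 + 6 + 5 = 17
  host 4: 5 + 3 + 3 + 3 + 2 = 16
  host 5: 2 = 2
This matches the lower bound, so 5 is optimal.

5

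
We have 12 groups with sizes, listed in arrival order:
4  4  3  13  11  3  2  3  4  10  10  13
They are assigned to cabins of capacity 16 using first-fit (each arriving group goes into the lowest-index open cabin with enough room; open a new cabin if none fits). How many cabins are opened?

  4 → cabin 1 (new)  [load 4/16]
  4 → cabin 1  [load 8/16]
  3 → cabin 1  [load 11/16]
  13 → cabin 2 (new)  [load 13/16]
  11 → cabin 3 (new)  [load 11/16]
  3 → cabin 1  [load 14/16]
  2 → cabin 1  [load 16/16]
  3 → cabin 2  [load 16/16]
  4 → cabin 3  [load 15/16]
  10 → cabin 4 (new)  [load 10/16]
  10 → cabin 5 (new)  [load 10/16]
  13 → cabin 6 (new)  [load 13/16]
6 cabins opened.

6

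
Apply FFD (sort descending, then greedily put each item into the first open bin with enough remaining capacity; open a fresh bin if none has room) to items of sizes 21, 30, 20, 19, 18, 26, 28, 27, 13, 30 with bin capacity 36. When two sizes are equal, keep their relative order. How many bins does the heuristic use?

Sorted descending: 30, 30, 28, 27, 26, 21, 20, 19, 18, 13.
  30 → bin 1 (new)  [load 30/36]
  30 → bin 2 (new)  [load 30/36]
  28 → bin 3 (new)  [load 28/36]
  27 → bin 4 (new)  [load 27/36]
  26 → bin 5 (new)  [load 26/36]
  21 → bin 6 (new)  [load 21/36]
  20 → bin 7 (new)  [load 20/36]
  19 → bin 8 (new)  [load 19/36]
  18 → bin 9 (new)  [load 18/36]
  13 → bin 6  [load 34/36]
9 bins opened.

9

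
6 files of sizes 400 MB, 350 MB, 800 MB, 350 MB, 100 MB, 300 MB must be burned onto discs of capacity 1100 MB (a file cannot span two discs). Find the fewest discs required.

Total = 800 + 400 + 350 + 350 + 300 + 100 = 2300 MB.
Lower bound: ⌈2300/1100⌉ = 3 discs.
A packing using 3 discs:
  disc 1: 800 + 300 = 1100
  disc 2: 400 + 350 + 350 = 1100
  disc 3: 100 = 100
This matches the lower bound, so 3 is optimal.

3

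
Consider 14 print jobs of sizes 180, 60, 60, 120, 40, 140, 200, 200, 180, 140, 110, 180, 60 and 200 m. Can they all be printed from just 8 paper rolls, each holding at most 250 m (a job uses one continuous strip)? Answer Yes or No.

No

Total = 1870 m; ⌈1870/250⌉ = 8.
The bound of 8 does not rule out 8, but exhaustive search shows no assignment into 8 paper rolls of capacity 250 m exists — the minimum is 9.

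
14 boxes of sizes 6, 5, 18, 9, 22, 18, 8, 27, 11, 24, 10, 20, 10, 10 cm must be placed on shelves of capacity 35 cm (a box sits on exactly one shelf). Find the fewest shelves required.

6

Total = 27 + 24 + 22 + 20 + 18 + 18 + 11 + 10 + 10 + 10 + 9 + 8 + 6 + 5 = 198 cm.
Lower bound: ⌈198/35⌉ = 6 shelves.
A packing using 6 shelves:
  shelf 1: 27 + 8 = 35
  shelf 2: 24 + 11 = 35
  shelf 3: 22 + 10 = 32
  shelf 4: 20 + 10 + 5 = 35
  shelf 5: 18 + 10 + 6 = 34
  shelf 6: 18 + 9 = 27
This matches the lower bound, so 6 is optimal.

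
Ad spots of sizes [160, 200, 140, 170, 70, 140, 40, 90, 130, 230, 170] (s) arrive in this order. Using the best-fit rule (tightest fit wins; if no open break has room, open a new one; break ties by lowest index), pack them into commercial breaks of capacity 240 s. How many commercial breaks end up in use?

  160 → break 1 (new)  [load 160/240]
  200 → break 2 (new)  [load 200/240]
  140 → break 3 (new)  [load 140/240]
  170 → break 4 (new)  [load 170/240]
  70 → break 4  [load 240/240]
  140 → break 5 (new)  [load 140/240]
  40 → break 2  [load 240/240]
  90 → break 3  [load 230/240]
  130 → break 6 (new)  [load 130/240]
  230 → break 7 (new)  [load 230/240]
  170 → break 8 (new)  [load 170/240]
8 commercial breaks opened.

8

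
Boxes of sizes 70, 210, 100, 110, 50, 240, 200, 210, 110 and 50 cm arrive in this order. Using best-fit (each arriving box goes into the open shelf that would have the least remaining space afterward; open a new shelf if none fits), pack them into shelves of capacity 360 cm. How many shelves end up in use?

  70 → shelf 1 (new)  [load 70/360]
  210 → shelf 1  [load 280/360]
  100 → shelf 2 (new)  [load 100/360]
  110 → shelf 2  [load 210/360]
  50 → shelf 1  [load 330/360]
  240 → shelf 3 (new)  [load 240/360]
  200 → shelf 4 (new)  [load 200/360]
  210 → shelf 5 (new)  [load 210/360]
  110 → shelf 3  [load 350/360]
  50 → shelf 2  [load 260/360]
5 shelves opened.

5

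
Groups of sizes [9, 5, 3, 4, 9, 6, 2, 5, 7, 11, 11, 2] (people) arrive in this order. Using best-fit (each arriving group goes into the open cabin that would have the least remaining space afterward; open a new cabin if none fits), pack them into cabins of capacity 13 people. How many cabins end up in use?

  9 → cabin 1 (new)  [load 9/13]
  5 → cabin 2 (new)  [load 5/13]
  3 → cabin 1  [load 12/13]
  4 → cabin 2  [load 9/13]
  9 → cabin 3 (new)  [load 9/13]
  6 → cabin 4 (new)  [load 6/13]
  2 → cabin 2  [load 11/13]
  5 → cabin 4  [load 11/13]
  7 → cabin 5 (new)  [load 7/13]
  11 → cabin 6 (new)  [load 11/13]
  11 → cabin 7 (new)  [load 11/13]
  2 → cabin 2  [load 13/13]
7 cabins opened.

7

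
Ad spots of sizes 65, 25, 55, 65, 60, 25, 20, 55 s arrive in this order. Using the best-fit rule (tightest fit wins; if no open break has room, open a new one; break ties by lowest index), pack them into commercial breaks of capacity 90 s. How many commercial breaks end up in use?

  65 → break 1 (new)  [load 65/90]
  25 → break 1  [load 90/90]
  55 → break 2 (new)  [load 55/90]
  65 → break 3 (new)  [load 65/90]
  60 → break 4 (new)  [load 60/90]
  25 → break 3  [load 90/90]
  20 → break 4  [load 80/90]
  55 → break 5 (new)  [load 55/90]
5 commercial breaks opened.

5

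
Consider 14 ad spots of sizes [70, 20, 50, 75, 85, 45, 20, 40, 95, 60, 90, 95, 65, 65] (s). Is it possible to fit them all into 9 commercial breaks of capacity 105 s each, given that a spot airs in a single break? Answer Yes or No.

No

Total = 875 s; ⌈875/105⌉ = 9.
The bound of 9 does not rule out 9, but exhaustive search shows no assignment into 9 commercial breaks of capacity 105 s exists — the minimum is 10.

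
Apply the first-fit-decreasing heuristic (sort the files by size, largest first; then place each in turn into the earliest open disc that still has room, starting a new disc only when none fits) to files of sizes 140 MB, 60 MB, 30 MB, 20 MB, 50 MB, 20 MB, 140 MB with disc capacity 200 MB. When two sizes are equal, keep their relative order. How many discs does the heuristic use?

3

Sorted descending: 140, 140, 60, 50, 30, 20, 20.
  140 → disc 1 (new)  [load 140/200]
  140 → disc 2 (new)  [load 140/200]
  60 → disc 1  [load 200/200]
  50 → disc 2  [load 190/200]
  30 → disc 3 (new)  [load 30/200]
  20 → disc 3  [load 50/200]
  20 → disc 3  [load 70/200]
3 discs opened.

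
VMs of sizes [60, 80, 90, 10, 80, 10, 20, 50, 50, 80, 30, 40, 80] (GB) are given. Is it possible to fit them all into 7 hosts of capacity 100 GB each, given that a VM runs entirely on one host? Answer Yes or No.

No

Total = 680 GB; ⌈680/100⌉ = 7.
The bound of 7 does not rule out 7, but exhaustive search shows no assignment into 7 hosts of capacity 100 GB exists — the minimum is 8.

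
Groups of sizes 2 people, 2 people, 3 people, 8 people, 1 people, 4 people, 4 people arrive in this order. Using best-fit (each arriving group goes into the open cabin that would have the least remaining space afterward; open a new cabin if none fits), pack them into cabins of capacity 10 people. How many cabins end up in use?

  2 → cabin 1 (new)  [load 2/10]
  2 → cabin 1  [load 4/10]
  3 → cabin 1  [load 7/10]
  8 → cabin 2 (new)  [load 8/10]
  1 → cabin 2  [load 9/10]
  4 → cabin 3 (new)  [load 4/10]
  4 → cabin 3  [load 8/10]
3 cabins opened.

3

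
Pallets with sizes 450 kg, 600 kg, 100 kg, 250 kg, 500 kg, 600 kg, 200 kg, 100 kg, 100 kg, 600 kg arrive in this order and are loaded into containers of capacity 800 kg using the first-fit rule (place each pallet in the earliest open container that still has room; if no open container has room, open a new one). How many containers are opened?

5

  450 → container 1 (new)  [load 450/800]
  600 → container 2 (new)  [load 600/800]
  100 → container 1  [load 550/800]
  250 → container 1  [load 800/800]
  500 → container 3 (new)  [load 500/800]
  600 → container 4 (new)  [load 600/800]
  200 → container 2  [load 800/800]
  100 → container 3  [load 600/800]
  100 → container 3  [load 700/800]
  600 → container 5 (new)  [load 600/800]
5 containers opened.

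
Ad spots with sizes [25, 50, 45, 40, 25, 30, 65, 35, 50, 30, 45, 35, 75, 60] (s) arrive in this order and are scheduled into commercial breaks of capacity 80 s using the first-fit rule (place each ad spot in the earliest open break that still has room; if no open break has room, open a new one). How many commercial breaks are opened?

9

  25 → break 1 (new)  [load 25/80]
  50 → break 1  [load 75/80]
  45 → break 2 (new)  [load 45/80]
  40 → break 3 (new)  [load 40/80]
  25 → break 2  [load 70/80]
  30 → break 3  [load 70/80]
  65 → break 4 (new)  [load 65/80]
  35 → break 5 (new)  [load 35/80]
  50 → break 6 (new)  [load 50/80]
  30 → break 5  [load 65/80]
  45 → break 7 (new)  [load 45/80]
  35 → break 7  [load 80/80]
  75 → break 8 (new)  [load 75/80]
  60 → break 9 (new)  [load 60/80]
9 commercial breaks opened.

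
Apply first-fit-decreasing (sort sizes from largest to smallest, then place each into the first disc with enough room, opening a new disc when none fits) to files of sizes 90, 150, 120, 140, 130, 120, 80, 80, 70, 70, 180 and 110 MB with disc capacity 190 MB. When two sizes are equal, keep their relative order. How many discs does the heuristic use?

8

Sorted descending: 180, 150, 140, 130, 120, 120, 110, 90, 80, 80, 70, 70.
  180 → disc 1 (new)  [load 180/190]
  150 → disc 2 (new)  [load 150/190]
  140 → disc 3 (new)  [load 140/190]
  130 → disc 4 (new)  [load 130/190]
  120 → disc 5 (new)  [load 120/190]
  120 → disc 6 (new)  [load 120/190]
  110 → disc 7 (new)  [load 110/190]
  90 → disc 8 (new)  [load 90/190]
  80 → disc 7  [load 190/190]
  80 → disc 8  [load 170/190]
  70 → disc 5  [load 190/190]
  70 → disc 6  [load 190/190]
8 discs opened.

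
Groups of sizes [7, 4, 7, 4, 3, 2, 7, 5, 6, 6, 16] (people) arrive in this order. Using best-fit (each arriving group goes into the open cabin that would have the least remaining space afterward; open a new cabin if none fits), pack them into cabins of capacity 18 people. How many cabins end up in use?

4

  7 → cabin 1 (new)  [load 7/18]
  4 → cabin 1  [load 11/18]
  7 → cabin 1  [load 18/18]
  4 → cabin 2 (new)  [load 4/18]
  3 → cabin 2  [load 7/18]
  2 → cabin 2  [load 9/18]
  7 → cabin 2  [load 16/18]
  5 → cabin 3 (new)  [load 5/18]
  6 → cabin 3  [load 11/18]
  6 → cabin 3  [load 17/18]
  16 → cabin 4 (new)  [load 16/18]
4 cabins opened.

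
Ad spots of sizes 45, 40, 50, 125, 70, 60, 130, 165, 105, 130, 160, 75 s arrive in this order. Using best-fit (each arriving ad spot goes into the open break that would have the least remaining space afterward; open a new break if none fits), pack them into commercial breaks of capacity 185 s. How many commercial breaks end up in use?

8

  45 → break 1 (new)  [load 45/185]
  40 → break 1  [load 85/185]
  50 → break 1  [load 135/185]
  125 → break 2 (new)  [load 125/185]
  70 → break 3 (new)  [load 70/185]
  60 → break 2  [load 185/185]
  130 → break 4 (new)  [load 130/185]
  165 → break 5 (new)  [load 165/185]
  105 → break 3  [load 175/185]
  130 → break 6 (new)  [load 130/185]
  160 → break 7 (new)  [load 160/185]
  75 → break 8 (new)  [load 75/185]
8 commercial breaks opened.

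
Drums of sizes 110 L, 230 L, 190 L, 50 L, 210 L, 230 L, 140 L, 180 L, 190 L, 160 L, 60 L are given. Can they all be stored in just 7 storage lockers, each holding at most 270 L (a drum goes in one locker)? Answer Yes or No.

No

Total = 1750 L; ⌈1750/270⌉ = 7.
8 drums each exceed half the capacity and cannot share a locker, forcing at least 8 storage lockers.
At least 8 storage lockers are required, but only 7 are allowed.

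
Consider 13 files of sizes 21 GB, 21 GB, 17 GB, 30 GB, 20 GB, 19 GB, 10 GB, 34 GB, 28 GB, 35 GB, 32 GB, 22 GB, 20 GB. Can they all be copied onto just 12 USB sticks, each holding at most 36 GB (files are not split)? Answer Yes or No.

Yes

A valid assignment using 11 USB sticks:
  USB stick 1: 35 = 35
  USB stick 2: 34 = 34
  USB stick 3: 32 = 32
  USB stick 4: 30 = 30
  USB stick 5: 28 = 28
  USB stick 6: 22 + 10 = 32
  USB stick 7: 21 = 21
  USB stick 8: 21 = 21
  USB stick 9: 20 = 20
  USB stick 10: 20 = 20
  USB stick 11: 19 + 17 = 36
That uses only 11 ≤ 12, so 12 USB sticks are enough.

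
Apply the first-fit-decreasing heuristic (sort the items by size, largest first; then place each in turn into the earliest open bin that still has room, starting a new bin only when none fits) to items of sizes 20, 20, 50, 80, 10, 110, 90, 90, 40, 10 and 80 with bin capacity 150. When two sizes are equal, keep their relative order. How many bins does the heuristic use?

Sorted descending: 110, 90, 90, 80, 80, 50, 40, 20, 20, 10, 10.
  110 → bin 1 (new)  [load 110/150]
  90 → bin 2 (new)  [load 90/150]
  90 → bin 3 (new)  [load 90/150]
  80 → bin 4 (new)  [load 80/150]
  80 → bin 5 (new)  [load 80/150]
  50 → bin 2  [load 140/150]
  40 → bin 1  [load 150/150]
  20 → bin 3  [load 110/150]
  20 → bin 3  [load 130/150]
  10 → bin 2  [load 150/150]
  10 → bin 3  [load 140/150]
5 bins opened.

5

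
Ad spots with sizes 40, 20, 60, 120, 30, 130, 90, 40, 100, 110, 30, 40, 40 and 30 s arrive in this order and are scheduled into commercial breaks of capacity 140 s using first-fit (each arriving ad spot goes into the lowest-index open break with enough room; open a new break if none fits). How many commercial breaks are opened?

7

  40 → break 1 (new)  [load 40/140]
  20 → break 1  [load 60/140]
  60 → break 1  [load 120/140]
  120 → break 2 (new)  [load 120/140]
  30 → break 3 (new)  [load 30/140]
  130 → break 4 (new)  [load 130/140]
  90 → break 3  [load 120/140]
  40 → break 5 (new)  [load 40/140]
  100 → break 5  [load 140/140]
  110 → break 6 (new)  [load 110/140]
  30 → break 6  [load 140/140]
  40 → break 7 (new)  [load 40/140]
  40 → break 7  [load 80/140]
  30 → break 7  [load 110/140]
7 commercial breaks opened.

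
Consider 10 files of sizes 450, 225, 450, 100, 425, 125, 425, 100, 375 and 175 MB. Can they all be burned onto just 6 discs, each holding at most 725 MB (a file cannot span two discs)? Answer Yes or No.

A valid assignment using 5 discs:
  disc 1: 450 + 225 = 675
  disc 2: 450 + 175 + 100 = 725
  disc 3: 425 + 125 + 100 = 650
  disc 4: 425 = 425
  disc 5: 375 = 375
That uses only 5 ≤ 6, so 6 discs are enough.

Yes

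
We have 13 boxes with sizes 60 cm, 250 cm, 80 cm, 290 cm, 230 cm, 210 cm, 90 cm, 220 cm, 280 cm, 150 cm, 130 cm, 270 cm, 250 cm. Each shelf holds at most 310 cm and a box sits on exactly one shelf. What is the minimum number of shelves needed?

9

Total = 290 + 280 + 270 + 250 + 250 + 230 + 220 + 210 + 150 + 130 + 90 + 80 + 60 = 2510 cm.
Lower bound: ⌈2510/310⌉ = 9 shelves.
A packing using 9 shelves:
  shelf 1: 290 = 290
  shelf 2: 280 = 280
  shelf 3: 270 = 270
  shelf 4: 250 + 60 = 310
  shelf 5: 250 = 250
  shelf 6: 230 + 80 = 310
  shelf 7: 220 + 90 = 310
  shelf 8: 210 = 210
  shelf 9: 150 + 130 = 280
This matches the lower bound, so 9 is optimal.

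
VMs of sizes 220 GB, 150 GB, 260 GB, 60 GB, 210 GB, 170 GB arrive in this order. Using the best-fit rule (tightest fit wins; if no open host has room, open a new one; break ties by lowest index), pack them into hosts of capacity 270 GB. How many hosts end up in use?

  220 → host 1 (new)  [load 220/270]
  150 → host 2 (new)  [load 150/270]
  260 → host 3 (new)  [load 260/270]
  60 → host 2  [load 210/270]
  210 → host 4 (new)  [load 210/270]
  170 → host 5 (new)  [load 170/270]
5 hosts opened.

5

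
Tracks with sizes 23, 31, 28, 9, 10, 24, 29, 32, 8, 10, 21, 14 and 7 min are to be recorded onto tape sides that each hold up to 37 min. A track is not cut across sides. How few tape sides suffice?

Total = 32 + 31 + 29 + 28 + 24 + 23 + 21 + 14 + 10 + 10 + 9 + 8 + 7 = 246 min.
Lower bound: ⌈246/37⌉ = 7 tape sides.
A packing using 8 tape sides:
  side 1: 32 = 32
  side 2: 31 = 31
  side 3: 29 + 8 = 37
  side 4: 28 + 9 = 37
  side 5: 24 + 10 = 34
  side 6: 23 + 14 = 37
  side 7: 21 + 10 = 31
  side 8: 7 = 7
No arrangement into 7 tape sides stays within capacity, so 8 is optimal.

8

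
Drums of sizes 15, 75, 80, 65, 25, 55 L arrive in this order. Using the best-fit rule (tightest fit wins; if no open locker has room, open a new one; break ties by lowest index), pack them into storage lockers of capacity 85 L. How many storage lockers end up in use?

4

  15 → locker 1 (new)  [load 15/85]
  75 → locker 2 (new)  [load 75/85]
  80 → locker 3 (new)  [load 80/85]
  65 → locker 1  [load 80/85]
  25 → locker 4 (new)  [load 25/85]
  55 → locker 4  [load 80/85]
4 storage lockers opened.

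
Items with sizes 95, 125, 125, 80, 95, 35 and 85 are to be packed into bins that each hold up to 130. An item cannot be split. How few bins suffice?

Total = 125 + 125 + 95 + 95 + 85 + 80 + 35 = 640.
Lower bound: ⌈640/130⌉ = 5 bins.
Also, 6 items each exceed 65, and no two of those can share a bin, so at least 6 bins are needed.
A packing using 6 bins:
  bin 1: 125 = 125
  bin 2: 125 = 125
  bin 3: 95 + 35 = 130
  bin 4: 95 = 95
  bin 5: 85 = 85
  bin 6: 80 = 80
This matches the lower bound, so 6 is optimal.

6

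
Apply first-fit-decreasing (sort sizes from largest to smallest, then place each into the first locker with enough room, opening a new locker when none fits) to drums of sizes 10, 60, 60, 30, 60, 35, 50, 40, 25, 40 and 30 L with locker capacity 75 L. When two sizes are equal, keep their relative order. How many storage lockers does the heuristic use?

Sorted descending: 60, 60, 60, 50, 40, 40, 35, 30, 30, 25, 10.
  60 → locker 1 (new)  [load 60/75]
  60 → locker 2 (new)  [load 60/75]
  60 → locker 3 (new)  [load 60/75]
  50 → locker 4 (new)  [load 50/75]
  40 → locker 5 (new)  [load 40/75]
  40 → locker 6 (new)  [load 40/75]
  35 → locker 5  [load 75/75]
  30 → locker 6  [load 70/75]
  30 → locker 7 (new)  [load 30/75]
  25 → locker 4  [load 75/75]
  10 → locker 1  [load 70/75]
7 storage lockers opened.

7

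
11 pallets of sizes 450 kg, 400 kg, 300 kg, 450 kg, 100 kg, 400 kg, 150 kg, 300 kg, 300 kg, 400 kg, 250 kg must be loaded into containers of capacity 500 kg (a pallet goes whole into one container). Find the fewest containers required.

Total = 450 + 450 + 400 + 400 + 400 + 300 + 300 + 300 + 250 + 150 + 100 = 3500 kg.
Lower bound: ⌈3500/500⌉ = 7 containers.
Also, 8 pallets each exceed 250 kg, and no two of those can share a container, so at least 8 containers are needed.
A packing using 9 containers:
  container 1: 450 = 450
  container 2: 450 = 450
  container 3: 400 + 100 = 500
  container 4: 400 = 400
  container 5: 400 = 400
  container 6: 300 + 150 = 450
  container 7: 300 = 300
  container 8: 300 = 300
  container 9: 250 = 250
No arrangement into 8 containers stays within capacity, so 9 is optimal.

9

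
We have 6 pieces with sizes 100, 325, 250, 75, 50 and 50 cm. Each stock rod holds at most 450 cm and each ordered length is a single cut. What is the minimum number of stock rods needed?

Total = 325 + 250 + 100 + 75 + 50 + 50 = 850 cm.
Lower bound: ⌈850/450⌉ = 2 stock rods.
A packing using 2 stock rods:
  stock rod 1: 325 + 100 = 425
  stock rod 2: 250 + 75 + 50 + 50 = 425
This matches the lower bound, so 2 is optimal.

2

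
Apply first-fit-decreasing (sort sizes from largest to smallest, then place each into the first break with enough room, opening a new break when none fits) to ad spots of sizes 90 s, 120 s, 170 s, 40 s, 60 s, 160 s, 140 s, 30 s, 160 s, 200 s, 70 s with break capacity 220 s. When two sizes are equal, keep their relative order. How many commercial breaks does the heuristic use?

Sorted descending: 200, 170, 160, 160, 140, 120, 90, 70, 60, 40, 30.
  200 → break 1 (new)  [load 200/220]
  170 → break 2 (new)  [load 170/220]
  160 → break 3 (new)  [load 160/220]
  160 → break 4 (new)  [load 160/220]
  140 → break 5 (new)  [load 140/220]
  120 → break 6 (new)  [load 120/220]
  90 → break 6  [load 210/220]
  70 → break 5  [load 210/220]
  60 → break 3  [load 220/220]
  40 → break 2  [load 210/220]
  30 → break 4  [load 190/220]
6 commercial breaks opened.

6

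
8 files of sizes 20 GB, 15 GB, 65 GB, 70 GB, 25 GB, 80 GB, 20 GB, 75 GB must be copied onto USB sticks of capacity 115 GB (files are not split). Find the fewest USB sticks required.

Total = 80 + 75 + 70 + 65 + 25 + 20 + 20 + 15 = 370 GB.
Lower bound: ⌈370/115⌉ = 4 USB sticks.
A packing using 4 USB sticks:
  USB stick 1: 80 + 25 = 105
  USB stick 2: 75 + 20 + 20 = 115
  USB stick 3: 70 + 15 = 85
  USB stick 4: 65 = 65
This matches the lower bound, so 4 is optimal.

4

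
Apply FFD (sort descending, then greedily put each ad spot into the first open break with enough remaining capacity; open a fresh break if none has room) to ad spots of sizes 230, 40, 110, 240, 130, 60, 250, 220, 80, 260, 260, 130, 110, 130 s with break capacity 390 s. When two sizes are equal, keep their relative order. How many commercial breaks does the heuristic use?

6

Sorted descending: 260, 260, 250, 240, 230, 220, 130, 130, 130, 110, 110, 80, 60, 40.
  260 → break 1 (new)  [load 260/390]
  260 → break 2 (new)  [load 260/390]
  250 → break 3 (new)  [load 250/390]
  240 → break 4 (new)  [load 240/390]
  230 → break 5 (new)  [load 230/390]
  220 → break 6 (new)  [load 220/390]
  130 → break 1  [load 390/390]
  130 → break 2  [load 390/390]
  130 → break 3  [load 380/390]
  110 → break 4  [load 350/390]
  110 → break 5  [load 340/390]
  80 → break 6  [load 300/390]
  60 → break 6  [load 360/390]
  40 → break 4  [load 390/390]
6 commercial breaks opened.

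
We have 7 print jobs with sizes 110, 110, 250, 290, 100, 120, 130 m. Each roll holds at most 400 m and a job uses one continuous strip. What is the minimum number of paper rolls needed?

Total = 290 + 250 + 130 + 120 + 110 + 110 + 100 = 1110 m.
Lower bound: ⌈1110/400⌉ = 3 paper rolls.
A packing using 3 paper rolls:
  roll 1: 290 + 110 = 400
  roll 2: 250 + 130 = 380
  roll 3: 120 + 110 + 100 = 330
This matches the lower bound, so 3 is optimal.

3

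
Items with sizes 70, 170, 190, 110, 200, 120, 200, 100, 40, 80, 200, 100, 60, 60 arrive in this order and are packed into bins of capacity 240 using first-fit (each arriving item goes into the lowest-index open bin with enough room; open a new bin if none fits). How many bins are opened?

  70 → bin 1 (new)  [load 70/240]
  170 → bin 1  [load 240/240]
  190 → bin 2 (new)  [load 190/240]
  110 → bin 3 (new)  [load 110/240]
  200 → bin 4 (new)  [load 200/240]
  120 → bin 3  [load 230/240]
  200 → bin 5 (new)  [load 200/240]
  100 → bin 6 (new)  [load 100/240]
  40 → bin 2  [load 230/240]
  80 → bin 6  [load 180/240]
  200 → bin 7 (new)  [load 200/240]
  100 → bin 8 (new)  [load 100/240]
  60 → bin 6  [load 240/240]
  60 → bin 8  [load 160/240]
8 bins opened.

8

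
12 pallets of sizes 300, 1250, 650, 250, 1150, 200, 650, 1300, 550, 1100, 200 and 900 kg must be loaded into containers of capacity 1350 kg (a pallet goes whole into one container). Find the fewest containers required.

Total = 1300 + 1250 + 1150 + 1100 + 900 + 650 + 650 + 550 + 300 + 250 + 200 + 200 = 8500 kg.
Lower bound: ⌈8500/1350⌉ = 7 containers.
A packing using 7 containers:
  container 1: 1300 = 1300
  container 2: 1250 = 1250
  container 3: 1150 + 200 = 1350
  container 4: 1100 + 250 = 1350
  container 5: 900 + 300 = 1200
  container 6: 650 + 650 = 1300
  container 7: 550 + 200 = 750
This matches the lower bound, so 7 is optimal.

7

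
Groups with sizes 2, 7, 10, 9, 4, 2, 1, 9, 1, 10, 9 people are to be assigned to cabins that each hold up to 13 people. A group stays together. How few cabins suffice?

Total = 10 + 10 + 9 + 9 + 9 + 7 + 4 + 2 + 2 + 1 + 1 = 64 people.
Lower bound: ⌈64/13⌉ = 5 cabins.
Also, 6 groups each exceed 13/2 people, and no two of those can share a cabin, so at least 6 cabins are needed.
A packing using 6 cabins:
  cabin 1: 10 + 2 + 1 = 13
  cabin 2: 10 + 2 + 1 = 13
  cabin 3: 9 + 4 = 13
  cabin 4: 9 = 9
  cabin 5: 9 = 9
  cabin 6: 7 = 7
This matches the lower bound, so 6 is optimal.

6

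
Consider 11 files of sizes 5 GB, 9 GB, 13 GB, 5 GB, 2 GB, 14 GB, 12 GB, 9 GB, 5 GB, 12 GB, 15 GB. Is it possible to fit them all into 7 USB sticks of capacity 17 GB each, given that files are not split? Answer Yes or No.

A valid assignment using 7 USB sticks:
  USB stick 1: 15 + 2 = 17
  USB stick 2: 14 = 14
  USB stick 3: 13 = 13
  USB stick 4: 12 + 5 = 17
  USB stick 5: 12 + 5 = 17
  USB stick 6: 9 + 5 = 14
  USB stick 7: 9 = 9
Every load is within 17 GB, so 7 USB sticks suffice.

Yes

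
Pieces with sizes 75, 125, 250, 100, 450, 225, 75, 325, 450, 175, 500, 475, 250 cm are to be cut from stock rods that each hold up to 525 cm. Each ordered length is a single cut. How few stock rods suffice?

Total = 500 + 475 + 450 + 450 + 325 + 250 + 250 + 225 + 175 + 125 + 100 + 75 + 75 = 3475 cm.
Lower bound: ⌈3475/525⌉ = 7 stock rods.
A packing using 7 stock rods:
  stock rod 1: 500 = 500
  stock rod 2: 475 = 475
  stock rod 3: 450 + 75 = 525
  stock rod 4: 450 + 75 = 525
  stock rod 5: 325 + 175 = 500
  stock rod 6: 250 + 250 = 500
  stock rod 7: 225 + 125 + 100 = 450
This matches the lower bound, so 7 is optimal.

7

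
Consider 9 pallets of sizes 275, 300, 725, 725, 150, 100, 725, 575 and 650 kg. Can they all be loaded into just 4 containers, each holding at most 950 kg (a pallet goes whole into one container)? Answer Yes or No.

No

Total = 4225 kg; ⌈4225/950⌉ = 5.
At least 5 containers are required, but only 4 are allowed.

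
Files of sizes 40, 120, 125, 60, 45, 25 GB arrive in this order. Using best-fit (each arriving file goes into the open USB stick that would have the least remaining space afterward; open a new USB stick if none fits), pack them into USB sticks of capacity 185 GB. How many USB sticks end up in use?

3

  40 → USB stick 1 (new)  [load 40/185]
  120 → USB stick 1  [load 160/185]
  125 → USB stick 2 (new)  [load 125/185]
  60 → USB stick 2  [load 185/185]
  45 → USB stick 3 (new)  [load 45/185]
  25 → USB stick 1  [load 185/185]
3 USB sticks opened.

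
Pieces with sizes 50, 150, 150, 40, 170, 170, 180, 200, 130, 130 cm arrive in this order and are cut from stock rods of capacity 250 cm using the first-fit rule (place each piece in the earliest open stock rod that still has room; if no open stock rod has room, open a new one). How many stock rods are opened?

  50 → stock rod 1 (new)  [load 50/250]
  150 → stock rod 1  [load 200/250]
  150 → stock rod 2 (new)  [load 150/250]
  40 → stock rod 1  [load 240/250]
  170 → stock rod 3 (new)  [load 170/250]
  170 → stock rod 4 (new)  [load 170/250]
  180 → stock rod 5 (new)  [load 180/250]
  200 → stock rod 6 (new)  [load 200/250]
  130 → stock rod 7 (new)  [load 130/250]
  130 → stock rod 8 (new)  [load 130/250]
8 stock rods opened.

8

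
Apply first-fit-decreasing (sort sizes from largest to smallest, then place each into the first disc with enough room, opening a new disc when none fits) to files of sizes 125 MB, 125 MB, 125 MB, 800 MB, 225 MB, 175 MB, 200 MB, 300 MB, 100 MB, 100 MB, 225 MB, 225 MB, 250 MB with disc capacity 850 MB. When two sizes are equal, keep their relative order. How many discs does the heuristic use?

Sorted descending: 800, 300, 250, 225, 225, 225, 200, 175, 125, 125, 125, 100, 100.
  800 → disc 1 (new)  [load 800/850]
  300 → disc 2 (new)  [load 300/850]
  250 → disc 2  [load 550/850]
  225 → disc 2  [load 775/850]
  225 → disc 3 (new)  [load 225/850]
  225 → disc 3  [load 450/850]
  200 → disc 3  [load 650/850]
  175 → disc 3  [load 825/850]
  125 → disc 4 (new)  [load 125/850]
  125 → disc 4  [load 250/850]
  125 → disc 4  [load 375/850]
  100 → disc 4  [load 475/850]
  100 → disc 4  [load 575/850]
4 discs opened.

4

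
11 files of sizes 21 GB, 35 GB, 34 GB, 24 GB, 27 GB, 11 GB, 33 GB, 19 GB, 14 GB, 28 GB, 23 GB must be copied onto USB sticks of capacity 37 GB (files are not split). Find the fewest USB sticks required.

Total = 35 + 34 + 33 + 28 + 27 + 24 + 23 + 21 + 19 + 14 + 11 = 269 GB.
Lower bound: ⌈269/37⌉ = 8 USB sticks.
Also, 9 files each exceed 37/2 GB, and no two of those can share a USB stick, so at least 9 USB sticks are needed.
A packing using 9 USB sticks:
  USB stick 1: 35 = 35
  USB stick 2: 34 = 34
  USB stick 3: 33 = 33
  USB stick 4: 28 = 28
  USB stick 5: 27 = 27
  USB stick 6: 24 + 11 = 35
  USB stick 7: 23 + 14 = 37
  USB stick 8: 21 = 21
  USB stick 9: 19 = 19
This matches the lower bound, so 9 is optimal.

9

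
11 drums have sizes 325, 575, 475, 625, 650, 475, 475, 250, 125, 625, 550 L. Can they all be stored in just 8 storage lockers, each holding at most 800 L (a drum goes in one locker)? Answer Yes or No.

A valid assignment using 8 storage lockers:
  locker 1: 650 + 125 = 775
  locker 2: 625 = 625
  locker 3: 625 = 625
  locker 4: 575 = 575
  locker 5: 550 + 250 = 800
  locker 6: 475 + 325 = 800
  locker 7: 475 = 475
  locker 8: 475 = 475
Every load is within 800 L, so 8 storage lockers suffice.

Yes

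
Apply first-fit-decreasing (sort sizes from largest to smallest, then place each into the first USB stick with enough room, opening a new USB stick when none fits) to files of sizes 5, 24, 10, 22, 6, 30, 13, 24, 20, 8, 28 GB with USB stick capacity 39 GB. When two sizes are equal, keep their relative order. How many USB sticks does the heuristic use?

6

Sorted descending: 30, 28, 24, 24, 22, 20, 13, 10, 8, 6, 5.
  30 → USB stick 1 (new)  [load 30/39]
  28 → USB stick 2 (new)  [load 28/39]
  24 → USB stick 3 (new)  [load 24/39]
  24 → USB stick 4 (new)  [load 24/39]
  22 → USB stick 5 (new)  [load 22/39]
  20 → USB stick 6 (new)  [load 20/39]
  13 → USB stick 3  [load 37/39]
  10 → USB stick 2  [load 38/39]
  8 → USB stick 1  [load 38/39]
  6 → USB stick 4  [load 30/39]
  5 → USB stick 4  [load 35/39]
6 USB sticks opened.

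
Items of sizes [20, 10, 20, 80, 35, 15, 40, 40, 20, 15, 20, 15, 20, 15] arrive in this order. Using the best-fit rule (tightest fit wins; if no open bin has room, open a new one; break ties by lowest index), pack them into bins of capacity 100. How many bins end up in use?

  20 → bin 1 (new)  [load 20/100]
  10 → bin 1  [load 30/100]
  20 → bin 1  [load 50/100]
  80 → bin 2 (new)  [load 80/100]
  35 → bin 1  [load 85/100]
  15 → bin 1  [load 100/100]
  40 → bin 3 (new)  [load 40/100]
  40 → bin 3  [load 80/100]
  20 → bin 2  [load 100/100]
  15 → bin 3  [load 95/100]
  20 → bin 4 (new)  [load 20/100]
  15 → bin 4  [load 35/100]
  20 → bin 4  [load 55/100]
  15 → bin 4  [load 70/100]
4 bins opened.

4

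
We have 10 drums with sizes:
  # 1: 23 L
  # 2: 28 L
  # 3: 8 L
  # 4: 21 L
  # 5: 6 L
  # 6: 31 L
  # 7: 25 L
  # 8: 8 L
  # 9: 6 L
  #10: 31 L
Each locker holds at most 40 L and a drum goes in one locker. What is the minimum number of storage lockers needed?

6

Total = 31 + 31 + 28 + 25 + 23 + 21 + 8 + 8 + 6 + 6 = 187 L.
Lower bound: ⌈187/40⌉ = 5 storage lockers.
Also, 6 drums each exceed 20 L, and no two of those can share a locker, so at least 6 storage lockers are needed.
A packing using 6 storage lockers:
  locker 1: 31 + 8 = 39
  locker 2: 31 + 8 = 39
  locker 3: 28 + 6 + 6 = 40
  locker 4: 25 = 25
  locker 5: 23 = 23
  locker 6: 21 = 21
This matches the lower bound, so 6 is optimal.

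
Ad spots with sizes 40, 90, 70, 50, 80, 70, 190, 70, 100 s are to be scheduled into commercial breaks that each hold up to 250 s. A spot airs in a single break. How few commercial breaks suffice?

4

Total = 190 + 100 + 90 + 80 + 70 + 70 + 70 + 50 + 40 = 760 s.
Lower bound: ⌈760/250⌉ = 4 commercial breaks.
A packing using 4 commercial breaks:
  break 1: 190 + 50 = 240
  break 2: 100 + 90 + 40 = 230
  break 3: 80 + 70 + 70 = 220
  break 4: 70 = 70
This matches the lower bound, so 4 is optimal.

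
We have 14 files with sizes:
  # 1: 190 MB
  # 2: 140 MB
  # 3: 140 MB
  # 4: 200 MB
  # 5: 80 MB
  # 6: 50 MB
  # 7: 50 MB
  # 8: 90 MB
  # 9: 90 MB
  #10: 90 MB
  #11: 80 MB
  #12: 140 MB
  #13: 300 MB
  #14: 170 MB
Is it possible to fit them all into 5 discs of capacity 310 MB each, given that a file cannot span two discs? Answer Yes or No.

No

Total = 1810 MB; ⌈1810/310⌉ = 6.
At least 6 discs are required, but only 5 are allowed.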